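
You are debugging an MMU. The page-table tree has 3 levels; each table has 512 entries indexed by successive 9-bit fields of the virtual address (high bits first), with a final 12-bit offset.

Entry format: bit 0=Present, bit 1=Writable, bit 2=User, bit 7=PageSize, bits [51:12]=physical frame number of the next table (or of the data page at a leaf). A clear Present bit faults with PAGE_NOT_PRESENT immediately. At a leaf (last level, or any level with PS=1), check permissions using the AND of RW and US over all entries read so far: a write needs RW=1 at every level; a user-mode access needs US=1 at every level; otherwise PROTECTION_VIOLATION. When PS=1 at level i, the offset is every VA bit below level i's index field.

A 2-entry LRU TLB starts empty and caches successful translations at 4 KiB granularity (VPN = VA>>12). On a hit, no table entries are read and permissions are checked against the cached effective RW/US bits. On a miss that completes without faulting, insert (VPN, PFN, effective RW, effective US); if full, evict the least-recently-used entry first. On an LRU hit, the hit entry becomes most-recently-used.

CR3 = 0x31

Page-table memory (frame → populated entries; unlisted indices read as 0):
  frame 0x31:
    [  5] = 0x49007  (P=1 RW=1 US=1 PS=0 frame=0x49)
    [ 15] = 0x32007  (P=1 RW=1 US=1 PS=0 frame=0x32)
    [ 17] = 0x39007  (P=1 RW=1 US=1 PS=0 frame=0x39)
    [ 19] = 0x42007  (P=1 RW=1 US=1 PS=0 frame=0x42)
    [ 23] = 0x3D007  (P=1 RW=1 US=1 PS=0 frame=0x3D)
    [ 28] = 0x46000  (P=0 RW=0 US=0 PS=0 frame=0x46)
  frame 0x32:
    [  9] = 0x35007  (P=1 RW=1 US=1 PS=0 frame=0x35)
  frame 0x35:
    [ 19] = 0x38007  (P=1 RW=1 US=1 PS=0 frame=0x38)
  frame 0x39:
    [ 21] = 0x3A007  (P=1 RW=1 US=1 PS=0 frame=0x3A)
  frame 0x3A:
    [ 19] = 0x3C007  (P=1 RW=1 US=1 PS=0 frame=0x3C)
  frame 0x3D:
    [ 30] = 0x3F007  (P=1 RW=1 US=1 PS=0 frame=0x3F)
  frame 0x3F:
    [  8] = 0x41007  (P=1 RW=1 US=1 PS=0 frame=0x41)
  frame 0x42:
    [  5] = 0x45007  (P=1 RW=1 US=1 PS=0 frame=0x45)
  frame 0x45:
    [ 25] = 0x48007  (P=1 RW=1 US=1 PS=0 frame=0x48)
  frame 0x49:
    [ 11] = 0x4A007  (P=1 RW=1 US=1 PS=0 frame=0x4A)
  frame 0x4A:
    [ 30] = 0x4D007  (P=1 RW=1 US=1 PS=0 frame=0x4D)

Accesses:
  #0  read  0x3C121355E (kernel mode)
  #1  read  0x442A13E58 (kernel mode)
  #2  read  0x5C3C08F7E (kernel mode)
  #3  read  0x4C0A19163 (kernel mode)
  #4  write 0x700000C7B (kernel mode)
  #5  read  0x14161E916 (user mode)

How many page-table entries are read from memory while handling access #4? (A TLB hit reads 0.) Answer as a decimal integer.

Walk each access:
#0 VA=0x3C121355E (r,kernel):
  [0] read 0x31 idx=15: raw=0x32007 flags P=1 W=1 U=1 S=0
  [1] read 0x32 idx=9: raw=0x35007 flags P=1 W=1 U=1 S=0
  [2] read 0x35 idx=19: raw=0x38007 flags P=1 W=1 U=1 S=0
  ⇒ phys 0x3855E  [3 reads]
#1 VA=0x442A13E58 (r,kernel):
  [0] read 0x31 idx=17: raw=0x39007 flags P=1 W=1 U=1 S=0
  [1] read 0x39 idx=21: raw=0x3A007 flags P=1 W=1 U=1 S=0
  [2] read 0x3A idx=19: raw=0x3C007 flags P=1 W=1 U=1 S=0
  ⇒ phys 0x3CE58  [3 reads]
#2 VA=0x5C3C08F7E (r,kernel):
  [0] read 0x31 idx=23: raw=0x3D007 flags P=1 W=1 U=1 S=0
  [1] read 0x3D idx=30: raw=0x3F007 flags P=1 W=1 U=1 S=0
  [2] read 0x3F idx=8: raw=0x41007 flags P=1 W=1 U=1 S=0
  ⇒ phys 0x41F7E  [3 reads]
#3 VA=0x4C0A19163 (r,kernel):
  [0] read 0x31 idx=19: raw=0x42007 flags P=1 W=1 U=1 S=0
  [1] read 0x42 idx=5: raw=0x45007 flags P=1 W=1 U=1 S=0
  [2] read 0x45 idx=25: raw=0x48007 flags P=1 W=1 U=1 S=0
  ⇒ phys 0x48163  [3 reads]
#4 VA=0x700000C7B (w,kernel):
  [0] read 0x31 idx=28: raw=0x46000 flags P=0 W=0 U=0 S=0
  ✗ PAGE_NOT_PRESENT  [1 reads]
#5 VA=0x14161E916 (r,user):
  [0] read 0x31 idx=5: raw=0x49007 flags P=1 W=1 U=1 S=0
  [1] read 0x49 idx=11: raw=0x4A007 flags P=1 W=1 U=1 S=0
  [2] read 0x4A idx=30: raw=0x4D007 flags P=1 W=1 U=1 S=0
  ⇒ phys 0x4D916  [3 reads]

Entries read for #4: 1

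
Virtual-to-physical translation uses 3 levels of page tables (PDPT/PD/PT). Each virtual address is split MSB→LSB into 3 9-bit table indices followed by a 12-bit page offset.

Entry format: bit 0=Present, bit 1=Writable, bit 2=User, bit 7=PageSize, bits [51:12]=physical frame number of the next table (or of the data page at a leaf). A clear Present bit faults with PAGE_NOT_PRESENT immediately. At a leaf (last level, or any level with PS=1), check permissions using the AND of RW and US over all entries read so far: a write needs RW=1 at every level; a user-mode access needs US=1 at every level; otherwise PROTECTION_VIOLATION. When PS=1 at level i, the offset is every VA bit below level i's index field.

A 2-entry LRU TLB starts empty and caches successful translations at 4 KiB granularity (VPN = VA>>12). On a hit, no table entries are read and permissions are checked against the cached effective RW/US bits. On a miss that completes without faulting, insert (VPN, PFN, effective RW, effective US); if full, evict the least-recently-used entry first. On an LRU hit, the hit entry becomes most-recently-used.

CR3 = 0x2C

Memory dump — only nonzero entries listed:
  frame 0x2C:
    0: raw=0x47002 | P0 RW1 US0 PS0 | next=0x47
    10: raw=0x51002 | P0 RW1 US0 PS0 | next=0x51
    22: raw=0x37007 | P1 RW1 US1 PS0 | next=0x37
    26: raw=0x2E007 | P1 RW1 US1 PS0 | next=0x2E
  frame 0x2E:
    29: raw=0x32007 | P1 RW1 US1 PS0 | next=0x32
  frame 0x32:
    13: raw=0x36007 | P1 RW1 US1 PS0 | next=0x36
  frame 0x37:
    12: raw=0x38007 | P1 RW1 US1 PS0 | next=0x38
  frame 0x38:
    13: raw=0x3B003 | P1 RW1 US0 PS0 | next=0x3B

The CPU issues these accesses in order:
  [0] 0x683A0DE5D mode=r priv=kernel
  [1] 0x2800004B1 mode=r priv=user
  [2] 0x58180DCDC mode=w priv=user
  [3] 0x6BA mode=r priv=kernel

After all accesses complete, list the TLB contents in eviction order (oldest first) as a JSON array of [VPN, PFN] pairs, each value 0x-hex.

Trace:
#0 VA=0x683A0DE5D (r,kernel):
  lvl0: tbl 0x2C, slot 26 ⇒ 0x2E007 (P1/RW1/US1/PS0)
  lvl1: tbl 0x2E, slot 29 ⇒ 0x32007 (P1/RW1/US1/PS0)
  lvl2: tbl 0x32, slot 13 ⇒ 0x36007 (P1/RW1/US1/PS0)
  → PA=0x36E5D  (3 entries read)
#1 VA=0x2800004B1 (r,user):
  lvl0: tbl 0x2C, slot 10 ⇒ 0x51002 (P0/RW1/US0/PS0)
  → PAGE_NOT_PRESENT  (1 entries read)
#2 VA=0x58180DCDC (w,user):
  lvl0: tbl 0x2C, slot 22 ⇒ 0x37007 (P1/RW1/US1/PS0)
  lvl1: tbl 0x37, slot 12 ⇒ 0x38007 (P1/RW1/US1/PS0)
  lvl2: tbl 0x38, slot 13 ⇒ 0x3B003 (P1/RW1/US0/PS0)
  → PROTECTION_VIOLATION  (3 entries read)
#3 VA=0x6BA (r,kernel):
  lvl0: tbl 0x2C, slot 0 ⇒ 0x47002 (P0/RW1/US0/PS0)
  → PAGE_NOT_PRESENT  (1 entries read)

TLB: [["0x683A0D", "0x36"]]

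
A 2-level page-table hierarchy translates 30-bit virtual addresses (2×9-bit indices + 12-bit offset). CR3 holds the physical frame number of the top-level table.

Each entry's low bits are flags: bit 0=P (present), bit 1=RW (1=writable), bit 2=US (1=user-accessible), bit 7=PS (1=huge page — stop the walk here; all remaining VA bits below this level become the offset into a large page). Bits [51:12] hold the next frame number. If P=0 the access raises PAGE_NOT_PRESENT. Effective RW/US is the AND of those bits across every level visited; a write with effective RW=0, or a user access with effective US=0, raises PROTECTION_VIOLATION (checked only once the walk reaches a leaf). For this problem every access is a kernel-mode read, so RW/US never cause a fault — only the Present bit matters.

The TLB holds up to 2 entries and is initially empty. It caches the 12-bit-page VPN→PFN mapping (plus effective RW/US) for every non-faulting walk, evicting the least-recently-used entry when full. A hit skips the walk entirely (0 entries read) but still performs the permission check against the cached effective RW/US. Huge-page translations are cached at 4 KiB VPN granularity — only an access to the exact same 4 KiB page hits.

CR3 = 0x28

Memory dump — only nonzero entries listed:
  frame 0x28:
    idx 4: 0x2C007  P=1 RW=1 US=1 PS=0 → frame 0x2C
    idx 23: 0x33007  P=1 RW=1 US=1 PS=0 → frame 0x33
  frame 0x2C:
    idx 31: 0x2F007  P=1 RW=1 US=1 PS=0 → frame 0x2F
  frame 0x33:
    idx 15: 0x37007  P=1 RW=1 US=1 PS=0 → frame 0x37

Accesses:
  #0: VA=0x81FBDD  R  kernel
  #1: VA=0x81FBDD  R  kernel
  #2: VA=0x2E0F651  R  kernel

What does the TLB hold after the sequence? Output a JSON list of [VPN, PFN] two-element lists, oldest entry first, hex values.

Trace:
#0 VA=0x81FBDD (r,kernel):
  L0: frame=0x28 idx=4 entry=0x2C007 [P=1 RW=1 US=1 PS=0]
  L1: frame=0x2C idx=31 entry=0x2F007 [P=1 RW=1 US=1 PS=0]
  → PA=0x2FBDD  (2 entries read)
#1 VA=0x81FBDD (r,kernel):
  TLB hit vpn=0x81F → PA=0x2FBDD
#2 VA=0x2E0F651 (r,kernel):
  L0: frame=0x28 idx=23 entry=0x33007 [P=1 RW=1 US=1 PS=0]
  L1: frame=0x33 idx=15 entry=0x37007 [P=1 RW=1 US=1 PS=0]
  → PA=0x37651  (2 entries read)

TLB: [["0x81F", "0x2F"], ["0x2E0F", "0x37"]]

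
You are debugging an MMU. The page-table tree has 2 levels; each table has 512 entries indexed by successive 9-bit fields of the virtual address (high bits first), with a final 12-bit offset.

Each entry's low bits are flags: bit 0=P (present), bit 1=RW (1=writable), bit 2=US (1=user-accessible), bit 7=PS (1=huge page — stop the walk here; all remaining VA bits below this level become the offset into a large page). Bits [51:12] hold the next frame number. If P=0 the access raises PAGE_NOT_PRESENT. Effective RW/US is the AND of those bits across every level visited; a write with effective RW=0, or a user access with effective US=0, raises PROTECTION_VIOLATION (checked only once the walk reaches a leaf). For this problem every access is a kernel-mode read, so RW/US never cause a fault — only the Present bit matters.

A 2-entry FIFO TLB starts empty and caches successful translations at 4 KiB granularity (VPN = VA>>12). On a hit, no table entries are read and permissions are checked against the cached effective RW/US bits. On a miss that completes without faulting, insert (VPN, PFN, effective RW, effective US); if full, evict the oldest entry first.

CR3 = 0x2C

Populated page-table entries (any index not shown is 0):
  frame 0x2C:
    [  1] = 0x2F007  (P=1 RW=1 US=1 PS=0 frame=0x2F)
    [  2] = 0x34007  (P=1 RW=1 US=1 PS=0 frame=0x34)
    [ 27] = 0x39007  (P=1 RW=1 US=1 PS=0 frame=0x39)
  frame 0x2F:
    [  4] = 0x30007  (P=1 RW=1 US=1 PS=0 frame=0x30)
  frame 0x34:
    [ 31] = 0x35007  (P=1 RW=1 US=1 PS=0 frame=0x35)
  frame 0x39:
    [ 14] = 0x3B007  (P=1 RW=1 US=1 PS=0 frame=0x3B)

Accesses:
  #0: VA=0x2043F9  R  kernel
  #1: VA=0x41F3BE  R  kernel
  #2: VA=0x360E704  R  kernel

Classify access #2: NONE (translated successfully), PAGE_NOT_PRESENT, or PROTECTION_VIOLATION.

Walk each access:
#0 VA=0x2043F9 (r,kernel):
  lvl0: tbl 0x2C, slot 1 ⇒ 0x2F007 (P1/RW1/US1/PS0)
  lvl1: tbl 0x2F, slot 4 ⇒ 0x30007 (P1/RW1/US1/PS0)
  ✓ 0x303F9  — 2 lookups
#1 VA=0x41F3BE (r,kernel):
  lvl0: tbl 0x2C, slot 2 ⇒ 0x34007 (P1/RW1/US1/PS0)
  lvl1: tbl 0x34, slot 31 ⇒ 0x35007 (P1/RW1/US1/PS0)
  ✓ 0x353BE  — 2 lookups
#2 VA=0x360E704 (r,kernel):
  lvl0: tbl 0x2C, slot 27 ⇒ 0x39007 (P1/RW1/US1/PS0)
  lvl1: tbl 0x39, slot 14 ⇒ 0x3B007 (P1/RW1/US1/PS0)
  ✓ 0x3B704  — 2 lookups

Access #2 fault: NONE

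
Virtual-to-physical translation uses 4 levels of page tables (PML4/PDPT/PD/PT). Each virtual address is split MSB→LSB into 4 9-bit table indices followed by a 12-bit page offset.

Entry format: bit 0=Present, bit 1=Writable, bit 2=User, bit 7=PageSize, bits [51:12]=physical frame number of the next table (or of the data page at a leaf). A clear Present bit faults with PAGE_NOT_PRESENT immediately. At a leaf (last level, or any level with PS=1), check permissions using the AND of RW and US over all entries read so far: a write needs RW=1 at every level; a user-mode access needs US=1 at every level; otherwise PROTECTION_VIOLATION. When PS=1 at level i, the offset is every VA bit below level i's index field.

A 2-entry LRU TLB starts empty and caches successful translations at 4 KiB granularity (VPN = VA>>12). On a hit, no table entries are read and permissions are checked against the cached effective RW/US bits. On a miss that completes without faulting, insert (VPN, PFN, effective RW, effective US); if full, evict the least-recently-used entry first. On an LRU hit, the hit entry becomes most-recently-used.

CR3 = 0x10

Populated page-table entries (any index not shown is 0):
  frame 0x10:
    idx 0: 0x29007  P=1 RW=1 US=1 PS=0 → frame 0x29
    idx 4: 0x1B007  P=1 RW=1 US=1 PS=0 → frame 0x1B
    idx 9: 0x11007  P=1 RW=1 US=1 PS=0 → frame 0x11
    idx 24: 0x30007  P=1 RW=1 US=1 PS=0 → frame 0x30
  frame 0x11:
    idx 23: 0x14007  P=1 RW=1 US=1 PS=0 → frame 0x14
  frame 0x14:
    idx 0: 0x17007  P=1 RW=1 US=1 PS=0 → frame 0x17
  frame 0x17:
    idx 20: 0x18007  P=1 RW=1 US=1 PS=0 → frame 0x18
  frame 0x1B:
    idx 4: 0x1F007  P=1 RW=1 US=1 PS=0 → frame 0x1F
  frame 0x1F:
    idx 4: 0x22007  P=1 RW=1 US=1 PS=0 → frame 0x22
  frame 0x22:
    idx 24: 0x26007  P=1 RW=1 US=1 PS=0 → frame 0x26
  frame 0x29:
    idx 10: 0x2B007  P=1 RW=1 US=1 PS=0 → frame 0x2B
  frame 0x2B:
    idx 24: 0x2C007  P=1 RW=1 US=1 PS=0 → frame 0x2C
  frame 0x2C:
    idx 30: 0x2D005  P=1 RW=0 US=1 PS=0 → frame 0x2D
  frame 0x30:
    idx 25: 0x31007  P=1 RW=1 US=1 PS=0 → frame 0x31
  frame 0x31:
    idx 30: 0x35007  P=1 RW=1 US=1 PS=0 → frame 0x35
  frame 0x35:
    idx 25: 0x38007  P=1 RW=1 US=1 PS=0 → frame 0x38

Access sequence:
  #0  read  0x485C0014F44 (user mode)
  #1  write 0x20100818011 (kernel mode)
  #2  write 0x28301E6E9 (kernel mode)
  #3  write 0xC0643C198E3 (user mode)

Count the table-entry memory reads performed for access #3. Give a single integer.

Walk each access:
#0 VA=0x485C0014F44 (r,user):
  [0] read 0x10 idx=9: raw=0x11007 flags P=1 W=1 U=1 S=0
  [1] read 0x11 idx=23: raw=0x14007 flags P=1 W=1 U=1 S=0
  [2] read 0x14 idx=0: raw=0x17007 flags P=1 W=1 U=1 S=0
  [3] read 0x17 idx=20: raw=0x18007 flags P=1 W=1 U=1 S=0
  → PA=0x18F44  (4 entries read)
#1 VA=0x20100818011 (w,kernel):
  [0] read 0x10 idx=4: raw=0x1B007 flags P=1 W=1 U=1 S=0
  [1] read 0x1B idx=4: raw=0x1F007 flags P=1 W=1 U=1 S=0
  [2] read 0x1F idx=4: raw=0x22007 flags P=1 W=1 U=1 S=0
  [3] read 0x22 idx=24: raw=0x26007 flags P=1 W=1 U=1 S=0
  → PA=0x26011  (4 entries read)
#2 VA=0x28301E6E9 (w,kernel):
  [0] read 0x10 idx=0: raw=0x29007 flags P=1 W=1 U=1 S=0
  [1] read 0x29 idx=10: raw=0x2B007 flags P=1 W=1 U=1 S=0
  [2] read 0x2B idx=24: raw=0x2C007 flags P=1 W=1 U=1 S=0
  [3] read 0x2C idx=30: raw=0x2D005 flags P=1 W=0 U=1 S=0
  → PROTECTION_VIOLATION  (4 entries read)
#3 VA=0xC0643C198E3 (w,user):
  [0] read 0x10 idx=24: raw=0x30007 flags P=1 W=1 U=1 S=0
  [1] read 0x30 idx=25: raw=0x31007 flags P=1 W=1 U=1 S=0
  [2] read 0x31 idx=30: raw=0x35007 flags P=1 W=1 U=1 S=0
  [3] read 0x35 idx=25: raw=0x38007 flags P=1 W=1 U=1 S=0
  → PA=0x388E3  (4 entries read)

Entries read for #3: 4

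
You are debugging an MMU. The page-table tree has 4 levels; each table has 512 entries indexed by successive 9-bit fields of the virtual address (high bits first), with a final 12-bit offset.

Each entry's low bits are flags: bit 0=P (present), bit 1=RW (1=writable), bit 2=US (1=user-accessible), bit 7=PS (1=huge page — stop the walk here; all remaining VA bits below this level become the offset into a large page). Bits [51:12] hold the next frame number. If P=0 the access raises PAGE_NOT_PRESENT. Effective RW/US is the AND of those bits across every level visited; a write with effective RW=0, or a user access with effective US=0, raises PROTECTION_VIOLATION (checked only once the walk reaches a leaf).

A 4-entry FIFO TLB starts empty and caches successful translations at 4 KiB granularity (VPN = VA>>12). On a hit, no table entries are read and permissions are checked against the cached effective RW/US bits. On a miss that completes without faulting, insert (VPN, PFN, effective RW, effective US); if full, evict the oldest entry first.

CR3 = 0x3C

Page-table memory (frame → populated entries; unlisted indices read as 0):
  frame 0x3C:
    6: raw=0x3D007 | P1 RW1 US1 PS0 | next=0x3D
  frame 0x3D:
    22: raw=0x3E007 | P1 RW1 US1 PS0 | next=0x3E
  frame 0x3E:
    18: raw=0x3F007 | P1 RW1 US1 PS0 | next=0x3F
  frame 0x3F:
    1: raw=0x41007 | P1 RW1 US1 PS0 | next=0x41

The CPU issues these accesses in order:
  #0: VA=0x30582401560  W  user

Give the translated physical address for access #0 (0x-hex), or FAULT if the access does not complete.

Walk each access:
#0 VA=0x30582401560 (w,user):
  L0: frame=0x3C idx=6 entry=0x3D007 [P=1 RW=1 US=1 PS=0]
  L1: frame=0x3D idx=22 entry=0x3E007 [P=1 RW=1 US=1 PS=0]
  L2: frame=0x3E idx=18 entry=0x3F007 [P=1 RW=1 US=1 PS=0]
  L3: frame=0x3F idx=1 entry=0x41007 [P=1 RW=1 US=1 PS=0]
  → PA=0x41560  (4 entries read)

Access #0 PA: 0x41560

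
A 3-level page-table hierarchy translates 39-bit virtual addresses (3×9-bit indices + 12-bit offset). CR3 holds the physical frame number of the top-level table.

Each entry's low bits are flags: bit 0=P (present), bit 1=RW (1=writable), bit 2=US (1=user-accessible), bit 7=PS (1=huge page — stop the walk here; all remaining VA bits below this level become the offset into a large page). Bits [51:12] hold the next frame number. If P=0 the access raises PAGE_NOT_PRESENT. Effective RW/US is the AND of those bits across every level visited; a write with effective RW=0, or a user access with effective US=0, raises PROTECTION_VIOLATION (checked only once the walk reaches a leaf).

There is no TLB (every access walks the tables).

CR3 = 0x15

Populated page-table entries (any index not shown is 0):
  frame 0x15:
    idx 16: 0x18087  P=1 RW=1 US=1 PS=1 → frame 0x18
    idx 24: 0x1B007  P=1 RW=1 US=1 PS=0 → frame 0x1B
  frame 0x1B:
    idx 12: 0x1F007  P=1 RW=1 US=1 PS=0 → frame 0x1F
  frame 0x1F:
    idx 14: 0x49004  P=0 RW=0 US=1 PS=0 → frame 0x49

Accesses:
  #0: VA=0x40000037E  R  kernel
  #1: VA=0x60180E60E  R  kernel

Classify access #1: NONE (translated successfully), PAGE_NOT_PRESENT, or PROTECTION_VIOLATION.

Walk each access:
#0 VA=0x40000037E (r,kernel):
  L0 @0x15[16] → 0x18087  P=1,RW=1,US=1,PS=1
  ⇒ phys 0x1837E (huge @L0)  [1 reads]
#1 VA=0x60180E60E (r,kernel):
  L0 @0x15[24] → 0x1B007  P=1,RW=1,US=1,PS=0
  L1 @0x1B[12] → 0x1F007  P=1,RW=1,US=1,PS=0
  L2 @0x1F[14] → 0x49004  P=0,RW=0,US=1,PS=0
  ✗ PAGE_NOT_PRESENT  [3 reads]

Access #1 fault: PAGE_NOT_PRESENT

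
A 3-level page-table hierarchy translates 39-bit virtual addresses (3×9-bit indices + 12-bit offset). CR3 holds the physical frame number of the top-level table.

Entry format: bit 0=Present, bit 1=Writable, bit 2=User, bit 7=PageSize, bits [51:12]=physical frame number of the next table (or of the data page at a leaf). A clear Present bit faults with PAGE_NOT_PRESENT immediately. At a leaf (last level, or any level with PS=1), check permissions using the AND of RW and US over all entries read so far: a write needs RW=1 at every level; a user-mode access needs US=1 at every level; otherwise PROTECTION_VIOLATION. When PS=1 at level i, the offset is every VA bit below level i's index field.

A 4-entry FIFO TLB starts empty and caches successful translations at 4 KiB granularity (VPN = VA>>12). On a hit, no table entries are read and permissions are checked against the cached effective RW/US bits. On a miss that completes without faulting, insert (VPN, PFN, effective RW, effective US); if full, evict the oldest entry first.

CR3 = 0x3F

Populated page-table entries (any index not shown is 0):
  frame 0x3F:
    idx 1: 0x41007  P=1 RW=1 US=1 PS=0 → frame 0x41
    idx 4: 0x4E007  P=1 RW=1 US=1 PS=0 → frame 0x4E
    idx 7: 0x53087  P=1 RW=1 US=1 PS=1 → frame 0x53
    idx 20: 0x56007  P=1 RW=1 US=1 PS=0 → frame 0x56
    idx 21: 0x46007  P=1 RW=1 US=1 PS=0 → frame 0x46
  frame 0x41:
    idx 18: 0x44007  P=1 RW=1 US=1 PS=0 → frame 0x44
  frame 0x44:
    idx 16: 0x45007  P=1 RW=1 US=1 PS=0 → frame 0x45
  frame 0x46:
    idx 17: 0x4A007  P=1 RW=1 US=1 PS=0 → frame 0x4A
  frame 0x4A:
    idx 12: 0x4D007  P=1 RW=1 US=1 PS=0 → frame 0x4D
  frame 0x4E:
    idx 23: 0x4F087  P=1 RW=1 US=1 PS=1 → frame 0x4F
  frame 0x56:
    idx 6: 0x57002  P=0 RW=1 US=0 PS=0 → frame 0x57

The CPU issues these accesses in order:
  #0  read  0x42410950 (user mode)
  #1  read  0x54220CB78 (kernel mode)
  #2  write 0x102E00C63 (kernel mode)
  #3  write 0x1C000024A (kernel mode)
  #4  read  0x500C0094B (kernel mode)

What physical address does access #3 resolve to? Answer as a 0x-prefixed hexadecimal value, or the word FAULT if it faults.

Per-access translation:
#0 VA=0x42410950 (r,user):
  lvl0: tbl 0x3F, slot 1 ⇒ 0x41007 (P1/RW1/US1/PS0)
  lvl1: tbl 0x41, slot 18 ⇒ 0x44007 (P1/RW1/US1/PS0)
  lvl2: tbl 0x44, slot 16 ⇒ 0x45007 (P1/RW1/US1/PS0)
  → PA=0x45950  (3 entries read)
#1 VA=0x54220CB78 (r,kernel):
  lvl0: tbl 0x3F, slot 21 ⇒ 0x46007 (P1/RW1/US1/PS0)
  lvl1: tbl 0x46, slot 17 ⇒ 0x4A007 (P1/RW1/US1/PS0)
  lvl2: tbl 0x4A, slot 12 ⇒ 0x4D007 (P1/RW1/US1/PS0)
  → PA=0x4DB78  (3 entries read)
#2 VA=0x102E00C63 (w,kernel):
  lvl0: tbl 0x3F, slot 4 ⇒ 0x4E007 (P1/RW1/US1/PS0)
  lvl1: tbl 0x4E, slot 23 ⇒ 0x4F087 (P1/RW1/US1/PS1)
  → PA=0x4FC63 (huge @L1)  (2 entries read)
#3 VA=0x1C000024A (w,kernel):
  lvl0: tbl 0x3F, slot 7 ⇒ 0x53087 (P1/RW1/US1/PS1)
  → PA=0x5324A (huge @L0)  (1 entries read)
#4 VA=0x500C0094B (r,kernel):
  lvl0: tbl 0x3F, slot 20 ⇒ 0x56007 (P1/RW1/US1/PS0)
  lvl1: tbl 0x56, slot 6 ⇒ 0x57002 (P0/RW1/US0/PS0)
  ⇒ fault: PAGE_NOT_PRESENT  — 2 lookups

Access #3 PA: 0x5324A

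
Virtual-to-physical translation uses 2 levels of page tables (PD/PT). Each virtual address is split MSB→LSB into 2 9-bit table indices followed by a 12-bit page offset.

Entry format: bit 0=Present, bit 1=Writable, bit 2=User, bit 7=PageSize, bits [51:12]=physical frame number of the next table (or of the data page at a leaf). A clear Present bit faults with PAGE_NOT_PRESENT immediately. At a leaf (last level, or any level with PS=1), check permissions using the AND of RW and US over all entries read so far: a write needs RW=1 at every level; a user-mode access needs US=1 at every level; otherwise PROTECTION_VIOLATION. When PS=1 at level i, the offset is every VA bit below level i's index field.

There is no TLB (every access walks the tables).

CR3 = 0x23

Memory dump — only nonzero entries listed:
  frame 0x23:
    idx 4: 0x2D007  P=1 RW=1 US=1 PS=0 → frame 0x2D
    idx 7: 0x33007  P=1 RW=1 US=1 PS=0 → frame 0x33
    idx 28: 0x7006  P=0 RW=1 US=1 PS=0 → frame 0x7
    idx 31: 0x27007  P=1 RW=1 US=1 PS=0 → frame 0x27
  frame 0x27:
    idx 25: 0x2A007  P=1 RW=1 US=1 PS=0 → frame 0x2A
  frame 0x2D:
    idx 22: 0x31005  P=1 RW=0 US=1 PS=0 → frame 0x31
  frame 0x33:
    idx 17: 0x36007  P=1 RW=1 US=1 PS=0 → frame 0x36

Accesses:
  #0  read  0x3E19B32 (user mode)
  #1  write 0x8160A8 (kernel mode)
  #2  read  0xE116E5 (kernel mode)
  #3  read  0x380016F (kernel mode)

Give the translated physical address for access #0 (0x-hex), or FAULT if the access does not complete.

Trace:
#0 VA=0x3E19B32 (r,user):
  L0 @0x23[31] → 0x27007  P=1,RW=1,US=1,PS=0
  L1 @0x27[25] → 0x2A007  P=1,RW=1,US=1,PS=0
  → PA=0x2AB32  (2 entries read)
#1 VA=0x8160A8 (w,kernel):
  L0 @0x23[4] → 0x2D007  P=1,RW=1,US=1,PS=0
  L1 @0x2D[22] → 0x31005  P=1,RW=0,US=1,PS=0
  → PROTECTION_VIOLATION  (2 entries read)
#2 VA=0xE116E5 (r,kernel):
  L0 @0x23[7] → 0x33007  P=1,RW=1,US=1,PS=0
  L1 @0x33[17] → 0x36007  P=1,RW=1,US=1,PS=0
  → PA=0x366E5  (2 entries read)
#3 VA=0x380016F (r,kernel):
  L0 @0x23[28] → 0x7006  P=0,RW=1,US=1,PS=0
  → PAGE_NOT_PRESENT  (1 entries read)

Access #0 PA: 0x2AB32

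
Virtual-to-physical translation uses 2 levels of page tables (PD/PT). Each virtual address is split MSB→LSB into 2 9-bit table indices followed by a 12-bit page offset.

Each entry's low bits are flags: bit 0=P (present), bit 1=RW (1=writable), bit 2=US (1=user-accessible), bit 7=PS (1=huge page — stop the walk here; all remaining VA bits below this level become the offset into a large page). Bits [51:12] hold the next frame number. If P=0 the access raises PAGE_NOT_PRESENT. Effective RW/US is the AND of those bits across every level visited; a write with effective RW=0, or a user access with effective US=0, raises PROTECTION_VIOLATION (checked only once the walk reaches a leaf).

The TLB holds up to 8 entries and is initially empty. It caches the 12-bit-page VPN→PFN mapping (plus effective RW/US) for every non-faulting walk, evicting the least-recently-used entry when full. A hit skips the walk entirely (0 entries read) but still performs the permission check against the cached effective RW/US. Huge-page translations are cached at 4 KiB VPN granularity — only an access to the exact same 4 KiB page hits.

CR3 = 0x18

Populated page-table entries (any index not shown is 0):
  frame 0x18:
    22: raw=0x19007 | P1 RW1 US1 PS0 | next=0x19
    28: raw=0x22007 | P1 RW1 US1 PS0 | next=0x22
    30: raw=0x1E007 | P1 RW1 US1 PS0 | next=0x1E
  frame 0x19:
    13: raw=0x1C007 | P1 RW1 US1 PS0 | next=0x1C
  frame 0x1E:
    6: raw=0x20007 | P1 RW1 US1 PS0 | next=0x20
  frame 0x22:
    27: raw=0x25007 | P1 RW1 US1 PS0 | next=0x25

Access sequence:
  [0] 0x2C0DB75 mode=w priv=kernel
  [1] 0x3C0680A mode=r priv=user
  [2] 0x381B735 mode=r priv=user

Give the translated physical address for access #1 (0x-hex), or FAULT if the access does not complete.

Per-access translation:
#0 VA=0x2C0DB75 (w,kernel):
  [0] read 0x18 idx=22: raw=0x19007 flags P=1 W=1 U=1 S=0
  [1] read 0x19 idx=13: raw=0x1C007 flags P=1 W=1 U=1 S=0
  ⇒ phys 0x1CB75  [2 reads]
#1 VA=0x3C0680A (r,user):
  [0] read 0x18 idx=30: raw=0x1E007 flags P=1 W=1 U=1 S=0
  [1] read 0x1E idx=6: raw=0x20007 flags P=1 W=1 U=1 S=0
  ⇒ phys 0x2080A  [2 reads]
#2 VA=0x381B735 (r,user):
  [0] read 0x18 idx=28: raw=0x22007 flags P=1 W=1 U=1 S=0
  [1] read 0x22 idx=27: raw=0x25007 flags P=1 W=1 U=1 S=0
  ⇒ phys 0x25735  [2 reads]

Access #1 PA: 0x2080A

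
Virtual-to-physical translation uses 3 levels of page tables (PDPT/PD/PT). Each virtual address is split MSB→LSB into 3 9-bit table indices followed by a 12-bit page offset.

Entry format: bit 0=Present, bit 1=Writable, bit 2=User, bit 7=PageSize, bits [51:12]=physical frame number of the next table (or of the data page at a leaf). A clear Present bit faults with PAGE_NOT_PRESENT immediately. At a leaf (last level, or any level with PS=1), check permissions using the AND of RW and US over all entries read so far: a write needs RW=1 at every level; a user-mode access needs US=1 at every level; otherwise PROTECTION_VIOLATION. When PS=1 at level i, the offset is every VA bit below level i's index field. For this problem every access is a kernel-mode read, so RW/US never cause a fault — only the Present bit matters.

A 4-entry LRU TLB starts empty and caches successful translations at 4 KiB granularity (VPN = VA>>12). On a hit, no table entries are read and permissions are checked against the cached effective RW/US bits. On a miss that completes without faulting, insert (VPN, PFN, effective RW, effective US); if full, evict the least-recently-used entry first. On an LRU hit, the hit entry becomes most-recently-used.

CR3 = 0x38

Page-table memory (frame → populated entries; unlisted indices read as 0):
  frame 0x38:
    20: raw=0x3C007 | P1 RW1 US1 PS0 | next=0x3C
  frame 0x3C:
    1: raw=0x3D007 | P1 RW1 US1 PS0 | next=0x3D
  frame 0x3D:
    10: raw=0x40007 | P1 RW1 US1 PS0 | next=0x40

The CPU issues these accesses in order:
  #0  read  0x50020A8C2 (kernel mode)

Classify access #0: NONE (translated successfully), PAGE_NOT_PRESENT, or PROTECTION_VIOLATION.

Walk each access:
#0 VA=0x50020A8C2 (r,kernel):
  [0] read 0x38 idx=20: raw=0x3C007 flags P=1 W=1 U=1 S=0
  [1] read 0x3C idx=1: raw=0x3D007 flags P=1 W=1 U=1 S=0
  [2] read 0x3D idx=10: raw=0x40007 flags P=1 W=1 U=1 S=0
  → PA=0x408C2  (3 entries read)

Access #0 fault: NONE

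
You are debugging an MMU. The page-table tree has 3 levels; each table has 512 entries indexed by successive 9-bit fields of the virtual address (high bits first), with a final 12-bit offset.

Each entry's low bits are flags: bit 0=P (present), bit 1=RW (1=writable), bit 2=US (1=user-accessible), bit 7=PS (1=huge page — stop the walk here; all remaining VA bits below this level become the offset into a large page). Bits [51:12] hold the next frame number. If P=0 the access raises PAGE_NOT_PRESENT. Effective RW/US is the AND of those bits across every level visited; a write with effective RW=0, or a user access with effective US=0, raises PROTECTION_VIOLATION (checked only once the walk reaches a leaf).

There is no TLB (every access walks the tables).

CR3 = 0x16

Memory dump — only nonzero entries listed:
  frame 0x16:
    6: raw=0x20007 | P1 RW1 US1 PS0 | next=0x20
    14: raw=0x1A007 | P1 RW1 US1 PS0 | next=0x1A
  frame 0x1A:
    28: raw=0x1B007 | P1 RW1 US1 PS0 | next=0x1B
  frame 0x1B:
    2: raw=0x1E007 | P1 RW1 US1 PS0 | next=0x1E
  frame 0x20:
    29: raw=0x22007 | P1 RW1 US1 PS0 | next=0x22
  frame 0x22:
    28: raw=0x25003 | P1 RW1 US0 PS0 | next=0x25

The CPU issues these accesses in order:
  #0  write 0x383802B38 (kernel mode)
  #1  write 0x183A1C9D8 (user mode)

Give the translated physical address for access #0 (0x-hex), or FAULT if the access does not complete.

Trace:
#0 VA=0x383802B38 (w,kernel):
  L0: frame=0x16 idx=14 entry=0x1A007 [P=1 RW=1 US=1 PS=0]
  L1: frame=0x1A idx=28 entry=0x1B007 [P=1 RW=1 US=1 PS=0]
  L2: frame=0x1B idx=2 entry=0x1E007 [P=1 RW=1 US=1 PS=0]
  ⇒ phys 0x1EB38  [3 reads]
#1 VA=0x183A1C9D8 (w,user):
  L0: frame=0x16 idx=6 entry=0x20007 [P=1 RW=1 US=1 PS=0]
  L1: frame=0x20 idx=29 entry=0x22007 [P=1 RW=1 US=1 PS=0]
  L2: frame=0x22 idx=28 entry=0x25003 [P=1 RW=1 US=0 PS=0]
  ⇒ fault: PROTECTION_VIOLATION  — 3 lookups

Access #0 PA: 0x1EB38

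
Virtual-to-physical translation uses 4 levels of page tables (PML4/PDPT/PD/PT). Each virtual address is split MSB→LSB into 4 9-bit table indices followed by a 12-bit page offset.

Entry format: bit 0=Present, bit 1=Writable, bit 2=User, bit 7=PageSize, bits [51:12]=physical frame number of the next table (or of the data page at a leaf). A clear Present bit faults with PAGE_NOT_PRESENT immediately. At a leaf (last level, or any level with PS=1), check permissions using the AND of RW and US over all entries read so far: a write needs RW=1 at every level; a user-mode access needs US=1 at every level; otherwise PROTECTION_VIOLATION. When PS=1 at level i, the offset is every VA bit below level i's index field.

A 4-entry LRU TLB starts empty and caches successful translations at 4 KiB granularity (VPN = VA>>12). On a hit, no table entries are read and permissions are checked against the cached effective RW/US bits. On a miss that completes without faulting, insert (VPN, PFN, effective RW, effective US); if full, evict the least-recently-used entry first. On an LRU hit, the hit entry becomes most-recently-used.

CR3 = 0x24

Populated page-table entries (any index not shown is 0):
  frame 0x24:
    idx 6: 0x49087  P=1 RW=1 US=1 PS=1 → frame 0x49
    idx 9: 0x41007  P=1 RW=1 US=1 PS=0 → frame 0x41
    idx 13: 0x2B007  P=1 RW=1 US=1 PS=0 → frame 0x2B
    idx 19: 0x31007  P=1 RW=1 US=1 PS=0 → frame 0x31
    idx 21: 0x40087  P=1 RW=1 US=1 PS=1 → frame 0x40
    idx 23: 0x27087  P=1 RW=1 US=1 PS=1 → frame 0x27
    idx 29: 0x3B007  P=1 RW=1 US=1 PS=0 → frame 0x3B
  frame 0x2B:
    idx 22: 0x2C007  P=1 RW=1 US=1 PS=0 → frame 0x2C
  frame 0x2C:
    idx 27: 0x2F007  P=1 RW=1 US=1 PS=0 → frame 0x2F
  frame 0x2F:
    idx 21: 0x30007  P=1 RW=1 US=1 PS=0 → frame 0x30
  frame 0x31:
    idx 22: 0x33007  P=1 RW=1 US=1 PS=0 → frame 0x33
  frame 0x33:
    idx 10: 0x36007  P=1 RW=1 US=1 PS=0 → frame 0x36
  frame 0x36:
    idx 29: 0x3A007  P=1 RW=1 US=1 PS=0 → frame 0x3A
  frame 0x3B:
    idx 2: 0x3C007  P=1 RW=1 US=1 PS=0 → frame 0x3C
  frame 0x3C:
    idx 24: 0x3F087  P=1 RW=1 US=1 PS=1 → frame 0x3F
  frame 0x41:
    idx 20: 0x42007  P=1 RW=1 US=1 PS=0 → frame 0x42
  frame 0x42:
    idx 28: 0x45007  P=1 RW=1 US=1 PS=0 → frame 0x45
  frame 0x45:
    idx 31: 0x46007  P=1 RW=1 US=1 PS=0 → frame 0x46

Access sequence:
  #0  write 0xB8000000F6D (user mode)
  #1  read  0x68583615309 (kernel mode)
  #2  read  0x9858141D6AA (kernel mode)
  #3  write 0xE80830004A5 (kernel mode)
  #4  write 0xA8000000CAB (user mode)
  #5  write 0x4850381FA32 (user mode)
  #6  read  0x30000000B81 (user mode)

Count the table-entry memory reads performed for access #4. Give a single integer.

Walk each access:
#0 VA=0xB8000000F6D (w,user):
  L0: frame=0x24 idx=23 entry=0x27087 [P=1 RW=1 US=1 PS=1]
  ⇒ phys 0x27F6D (huge @L0)  [1 reads]
#1 VA=0x68583615309 (r,kernel):
  L0: frame=0x24 idx=13 entry=0x2B007 [P=1 RW=1 US=1 PS=0]
  L1: frame=0x2B idx=22 entry=0x2C007 [P=1 RW=1 US=1 PS=0]
  L2: frame=0x2C idx=27 entry=0x2F007 [P=1 RW=1 US=1 PS=0]
  L3: frame=0x2F idx=21 entry=0x30007 [P=1 RW=1 US=1 PS=0]
  ⇒ phys 0x30309  [4 reads]
#2 VA=0x9858141D6AA (r,kernel):
  L0: frame=0x24 idx=19 entry=0x31007 [P=1 RW=1 US=1 PS=0]
  L1: frame=0x31 idx=22 entry=0x33007 [P=1 RW=1 US=1 PS=0]
  L2: frame=0x33 idx=10 entry=0x36007 [P=1 RW=1 US=1 PS=0]
  L3: frame=0x36 idx=29 entry=0x3A007 [P=1 RW=1 US=1 PS=0]
  ⇒ phys 0x3A6AA  [4 reads]
#3 VA=0xE80830004A5 (w,kernel):
  L0: frame=0x24 idx=29 entry=0x3B007 [P=1 RW=1 US=1 PS=0]
  L1: frame=0x3B idx=2 entry=0x3C007 [P=1 RW=1 US=1 PS=0]
  L2: frame=0x3C idx=24 entry=0x3F087 [P=1 RW=1 US=1 PS=1]
  ⇒ phys 0x3F4A5 (huge @L2)  [3 reads]
#4 VA=0xA8000000CAB (w,user):
  L0: frame=0x24 idx=21 entry=0x40087 [P=1 RW=1 US=1 PS=1]
  ⇒ phys 0x40CAB (huge @L0)  [1 reads]
#5 VA=0x4850381FA32 (w,user):
  L0: frame=0x24 idx=9 entry=0x41007 [P=1 RW=1 US=1 PS=0]
  L1: frame=0x41 idx=20 entry=0x42007 [P=1 RW=1 US=1 PS=0]
  L2: frame=0x42 idx=28 entry=0x45007 [P=1 RW=1 US=1 PS=0]
  L3: frame=0x45 idx=31 entry=0x46007 [P=1 RW=1 US=1 PS=0]
  ⇒ phys 0x46A32  [4 reads]
#6 VA=0x30000000B81 (r,user):
  L0: frame=0x24 idx=6 entry=0x49087 [P=1 RW=1 US=1 PS=1]
  ⇒ phys 0x49B81 (huge @L0)  [1 reads]

Entries read for #4: 1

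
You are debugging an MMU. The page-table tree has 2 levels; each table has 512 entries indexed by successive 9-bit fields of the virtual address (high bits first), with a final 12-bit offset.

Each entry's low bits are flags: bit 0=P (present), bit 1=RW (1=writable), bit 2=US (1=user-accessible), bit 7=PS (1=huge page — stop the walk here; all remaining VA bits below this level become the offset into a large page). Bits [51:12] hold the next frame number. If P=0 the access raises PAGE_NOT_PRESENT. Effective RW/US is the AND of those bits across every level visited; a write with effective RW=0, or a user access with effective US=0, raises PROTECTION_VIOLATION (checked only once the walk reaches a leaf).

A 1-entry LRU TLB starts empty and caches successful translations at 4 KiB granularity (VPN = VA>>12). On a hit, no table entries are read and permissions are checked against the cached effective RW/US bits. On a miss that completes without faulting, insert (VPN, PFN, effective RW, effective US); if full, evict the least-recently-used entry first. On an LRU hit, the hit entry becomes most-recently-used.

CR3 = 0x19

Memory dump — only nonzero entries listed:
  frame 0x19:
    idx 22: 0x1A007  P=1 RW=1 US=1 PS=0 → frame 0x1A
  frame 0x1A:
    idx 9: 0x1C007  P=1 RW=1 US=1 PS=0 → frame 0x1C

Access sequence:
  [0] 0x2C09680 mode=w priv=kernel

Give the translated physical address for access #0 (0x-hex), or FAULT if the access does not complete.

Trace:
#0 VA=0x2C09680 (w,kernel):
  lvl0: tbl 0x19, slot 22 ⇒ 0x1A007 (P1/RW1/US1/PS0)
  lvl1: tbl 0x1A, slot 9 ⇒ 0x1C007 (P1/RW1/US1/PS0)
  ⇒ phys 0x1C680  [2 reads]

Access #0 PA: 0x1C680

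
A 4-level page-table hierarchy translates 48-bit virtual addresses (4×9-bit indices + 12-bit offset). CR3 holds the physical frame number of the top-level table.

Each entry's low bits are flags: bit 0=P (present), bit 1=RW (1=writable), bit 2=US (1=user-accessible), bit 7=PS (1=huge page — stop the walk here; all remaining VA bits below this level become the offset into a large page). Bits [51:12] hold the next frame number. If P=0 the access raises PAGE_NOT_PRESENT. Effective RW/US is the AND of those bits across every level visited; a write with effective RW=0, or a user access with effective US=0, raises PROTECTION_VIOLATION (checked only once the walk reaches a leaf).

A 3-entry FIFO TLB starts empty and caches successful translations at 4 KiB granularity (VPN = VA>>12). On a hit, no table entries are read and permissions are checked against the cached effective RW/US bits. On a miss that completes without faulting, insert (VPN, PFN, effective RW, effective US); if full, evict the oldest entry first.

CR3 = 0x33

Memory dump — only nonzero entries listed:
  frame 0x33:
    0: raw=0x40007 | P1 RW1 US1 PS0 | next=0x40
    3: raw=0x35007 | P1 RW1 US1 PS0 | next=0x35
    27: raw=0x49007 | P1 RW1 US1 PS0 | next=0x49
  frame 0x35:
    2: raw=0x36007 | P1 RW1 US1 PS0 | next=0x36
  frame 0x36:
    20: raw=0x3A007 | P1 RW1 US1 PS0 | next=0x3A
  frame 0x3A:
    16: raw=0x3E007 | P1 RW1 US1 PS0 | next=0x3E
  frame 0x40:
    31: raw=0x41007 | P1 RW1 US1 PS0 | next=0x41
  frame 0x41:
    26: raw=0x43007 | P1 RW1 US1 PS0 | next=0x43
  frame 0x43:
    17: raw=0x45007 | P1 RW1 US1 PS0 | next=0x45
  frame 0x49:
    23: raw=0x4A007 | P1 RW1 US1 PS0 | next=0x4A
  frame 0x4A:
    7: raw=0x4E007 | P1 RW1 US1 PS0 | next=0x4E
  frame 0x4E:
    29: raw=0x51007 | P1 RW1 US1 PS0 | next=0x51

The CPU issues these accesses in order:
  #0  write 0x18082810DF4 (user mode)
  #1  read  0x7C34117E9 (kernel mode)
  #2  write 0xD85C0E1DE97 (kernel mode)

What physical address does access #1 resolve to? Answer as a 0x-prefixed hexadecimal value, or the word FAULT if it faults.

Per-access translation:
#0 VA=0x18082810DF4 (w,user):
  L0 @0x33[3] → 0x35007  P=1,RW=1,US=1,PS=0
  L1 @0x35[2] → 0x36007  P=1,RW=1,US=1,PS=0
  L2 @0x36[20] → 0x3A007  P=1,RW=1,US=1,PS=0
  L3 @0x3A[16] → 0x3E007  P=1,RW=1,US=1,PS=0
  ✓ 0x3EDF4  — 4 lookups
#1 VA=0x7C34117E9 (r,kernel):
  L0 @0x33[0] → 0x40007  P=1,RW=1,US=1,PS=0
  L1 @0x40[31] → 0x41007  P=1,RW=1,US=1,PS=0
  L2 @0x41[26] → 0x43007  P=1,RW=1,US=1,PS=0
  L3 @0x43[17] → 0x45007  P=1,RW=1,US=1,PS=0
  ✓ 0x457E9  — 4 lookups
#2 VA=0xD85C0E1DE97 (w,kernel):
  L0 @0x33[27] → 0x49007  P=1,RW=1,US=1,PS=0
  L1 @0x49[23] → 0x4A007  P=1,RW=1,US=1,PS=0
  L2 @0x4A[7] → 0x4E007  P=1,RW=1,US=1,PS=0
  L3 @0x4E[29] → 0x51007  P=1,RW=1,US=1,PS=0
  ✓ 0x51E97  — 4 lookups

Access #1 PA: 0x457E9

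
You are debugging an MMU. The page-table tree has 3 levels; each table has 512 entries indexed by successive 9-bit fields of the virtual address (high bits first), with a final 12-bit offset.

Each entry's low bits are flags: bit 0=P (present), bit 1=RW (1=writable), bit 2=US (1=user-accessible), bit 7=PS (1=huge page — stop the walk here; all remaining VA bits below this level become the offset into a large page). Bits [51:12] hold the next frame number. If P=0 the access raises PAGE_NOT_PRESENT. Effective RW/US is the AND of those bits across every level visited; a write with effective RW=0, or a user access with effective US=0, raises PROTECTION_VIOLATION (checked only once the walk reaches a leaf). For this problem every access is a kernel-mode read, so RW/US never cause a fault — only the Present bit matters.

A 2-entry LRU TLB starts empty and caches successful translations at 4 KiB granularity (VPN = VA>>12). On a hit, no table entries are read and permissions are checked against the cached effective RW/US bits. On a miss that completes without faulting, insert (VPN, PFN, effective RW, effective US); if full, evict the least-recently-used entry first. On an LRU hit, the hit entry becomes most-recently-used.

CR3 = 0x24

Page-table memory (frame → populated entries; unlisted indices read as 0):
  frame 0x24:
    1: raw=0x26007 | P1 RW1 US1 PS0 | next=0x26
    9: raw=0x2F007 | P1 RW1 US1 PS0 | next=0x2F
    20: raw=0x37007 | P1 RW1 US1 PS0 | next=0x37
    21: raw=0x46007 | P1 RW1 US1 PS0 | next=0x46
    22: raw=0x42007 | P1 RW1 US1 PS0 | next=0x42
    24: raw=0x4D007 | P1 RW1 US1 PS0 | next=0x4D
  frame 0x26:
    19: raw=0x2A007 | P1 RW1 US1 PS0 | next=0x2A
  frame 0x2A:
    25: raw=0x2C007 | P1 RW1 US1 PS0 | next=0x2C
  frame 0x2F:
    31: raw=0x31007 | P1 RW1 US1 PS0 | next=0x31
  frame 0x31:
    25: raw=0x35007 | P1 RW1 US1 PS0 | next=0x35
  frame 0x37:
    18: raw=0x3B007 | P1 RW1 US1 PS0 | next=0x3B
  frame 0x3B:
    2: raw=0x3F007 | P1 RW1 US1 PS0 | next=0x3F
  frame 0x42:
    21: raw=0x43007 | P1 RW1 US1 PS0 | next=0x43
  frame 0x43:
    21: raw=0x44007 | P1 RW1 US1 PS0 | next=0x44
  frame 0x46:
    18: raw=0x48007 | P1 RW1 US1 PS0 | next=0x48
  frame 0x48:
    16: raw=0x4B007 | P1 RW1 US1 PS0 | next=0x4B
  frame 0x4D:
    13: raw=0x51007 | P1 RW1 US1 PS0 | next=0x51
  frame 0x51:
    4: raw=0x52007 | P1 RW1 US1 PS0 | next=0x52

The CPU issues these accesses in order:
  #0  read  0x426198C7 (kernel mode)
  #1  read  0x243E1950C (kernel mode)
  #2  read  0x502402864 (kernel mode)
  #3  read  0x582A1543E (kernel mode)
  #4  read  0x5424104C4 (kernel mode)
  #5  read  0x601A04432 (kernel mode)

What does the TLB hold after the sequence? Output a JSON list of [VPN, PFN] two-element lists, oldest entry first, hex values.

Trace:
#0 VA=0x426198C7 (r,kernel):
  [0] read 0x24 idx=1: raw=0x26007 flags P=1 W=1 U=1 S=0
  [1] read 0x26 idx=19: raw=0x2A007 flags P=1 W=1 U=1 S=0
  [2] read 0x2A idx=25: raw=0x2C007 flags P=1 W=1 U=1 S=0
  → PA=0x2C8C7  (3 entries read)
#1 VA=0x243E1950C (r,kernel):
  [0] read 0x24 idx=9: raw=0x2F007 flags P=1 W=1 U=1 S=0
  [1] read 0x2F idx=31: raw=0x31007 flags P=1 W=1 U=1 S=0
  [2] read 0x31 idx=25: raw=0x35007 flags P=1 W=1 U=1 S=0
  → PA=0x3550C  (3 entries read)
#2 VA=0x502402864 (r,kernel):
  [0] read 0x24 idx=20: raw=0x37007 flags P=1 W=1 U=1 S=0
  [1] read 0x37 idx=18: raw=0x3B007 flags P=1 W=1 U=1 S=0
  [2] read 0x3B idx=2: raw=0x3F007 flags P=1 W=1 U=1 S=0
  → PA=0x3F864  (3 entries read)
#3 VA=0x582A1543E (r,kernel):
  [0] read 0x24 idx=22: raw=0x42007 flags P=1 W=1 U=1 S=0
  [1] read 0x42 idx=21: raw=0x43007 flags P=1 W=1 U=1 S=0
  [2] read 0x43 idx=21: raw=0x44007 flags P=1 W=1 U=1 S=0
  → PA=0x4443E  (3 entries read)
#4 VA=0x5424104C4 (r,kernel):
  [0] read 0x24 idx=21: raw=0x46007 flags P=1 W=1 U=1 S=0
  [1] read 0x46 idx=18: raw=0x48007 flags P=1 W=1 U=1 S=0
  [2] read 0x48 idx=16: raw=0x4B007 flags P=1 W=1 U=1 S=0
  → PA=0x4B4C4  (3 entries read)
#5 VA=0x601A04432 (r,kernel):
  [0] read 0x24 idx=24: raw=0x4D007 flags P=1 W=1 U=1 S=0
  [1] read 0x4D idx=13: raw=0x51007 flags P=1 W=1 U=1 S=0
  [2] read 0x51 idx=4: raw=0x52007 flags P=1 W=1 U=1 S=0
  → PA=0x52432  (3 entries read)

TLB: [["0x542410", "0x4B"], ["0x601A04", "0x52"]]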